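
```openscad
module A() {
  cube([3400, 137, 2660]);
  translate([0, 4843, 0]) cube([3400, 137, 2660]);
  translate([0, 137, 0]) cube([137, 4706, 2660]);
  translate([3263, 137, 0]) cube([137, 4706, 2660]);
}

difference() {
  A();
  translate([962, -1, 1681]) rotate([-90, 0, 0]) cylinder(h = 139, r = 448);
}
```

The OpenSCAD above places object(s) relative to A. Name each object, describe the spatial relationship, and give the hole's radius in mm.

A is a house frame. The house frame has a circular hole through its front wall. The hole's radius is 448 mm.

The subtracted cylinder has r = 448 mm.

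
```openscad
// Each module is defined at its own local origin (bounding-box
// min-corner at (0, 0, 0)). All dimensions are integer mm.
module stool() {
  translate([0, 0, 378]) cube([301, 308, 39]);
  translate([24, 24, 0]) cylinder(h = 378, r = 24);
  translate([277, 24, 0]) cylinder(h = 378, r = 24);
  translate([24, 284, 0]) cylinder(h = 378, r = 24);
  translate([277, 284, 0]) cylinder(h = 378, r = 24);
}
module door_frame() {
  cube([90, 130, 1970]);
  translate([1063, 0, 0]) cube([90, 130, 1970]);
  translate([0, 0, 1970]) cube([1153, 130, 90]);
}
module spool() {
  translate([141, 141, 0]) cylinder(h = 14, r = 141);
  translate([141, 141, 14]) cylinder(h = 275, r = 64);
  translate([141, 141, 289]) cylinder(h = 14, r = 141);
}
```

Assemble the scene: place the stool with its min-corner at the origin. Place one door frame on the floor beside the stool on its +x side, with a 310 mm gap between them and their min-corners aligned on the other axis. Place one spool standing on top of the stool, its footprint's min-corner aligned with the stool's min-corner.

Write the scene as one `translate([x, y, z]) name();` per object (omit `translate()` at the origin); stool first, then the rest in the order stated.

stool();
translate([611, 0, 0]) door_frame();
translate([0, 0, 417]) spool();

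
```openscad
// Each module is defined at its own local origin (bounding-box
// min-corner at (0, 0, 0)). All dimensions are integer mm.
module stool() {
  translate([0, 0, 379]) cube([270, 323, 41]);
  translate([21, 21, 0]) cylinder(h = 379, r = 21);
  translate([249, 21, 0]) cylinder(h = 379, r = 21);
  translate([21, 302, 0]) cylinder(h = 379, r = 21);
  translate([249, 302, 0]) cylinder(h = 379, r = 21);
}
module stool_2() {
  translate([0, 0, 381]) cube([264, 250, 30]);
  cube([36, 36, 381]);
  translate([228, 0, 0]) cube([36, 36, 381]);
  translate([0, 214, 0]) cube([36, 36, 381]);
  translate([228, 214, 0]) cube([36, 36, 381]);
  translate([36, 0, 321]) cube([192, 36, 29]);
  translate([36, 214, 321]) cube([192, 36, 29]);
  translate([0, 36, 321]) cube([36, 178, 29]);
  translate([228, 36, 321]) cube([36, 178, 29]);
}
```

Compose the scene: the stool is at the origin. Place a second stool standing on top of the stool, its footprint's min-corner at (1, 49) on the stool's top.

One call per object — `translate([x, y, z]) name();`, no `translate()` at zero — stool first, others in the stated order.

stool();
translate([1, 49, 420]) stool_2();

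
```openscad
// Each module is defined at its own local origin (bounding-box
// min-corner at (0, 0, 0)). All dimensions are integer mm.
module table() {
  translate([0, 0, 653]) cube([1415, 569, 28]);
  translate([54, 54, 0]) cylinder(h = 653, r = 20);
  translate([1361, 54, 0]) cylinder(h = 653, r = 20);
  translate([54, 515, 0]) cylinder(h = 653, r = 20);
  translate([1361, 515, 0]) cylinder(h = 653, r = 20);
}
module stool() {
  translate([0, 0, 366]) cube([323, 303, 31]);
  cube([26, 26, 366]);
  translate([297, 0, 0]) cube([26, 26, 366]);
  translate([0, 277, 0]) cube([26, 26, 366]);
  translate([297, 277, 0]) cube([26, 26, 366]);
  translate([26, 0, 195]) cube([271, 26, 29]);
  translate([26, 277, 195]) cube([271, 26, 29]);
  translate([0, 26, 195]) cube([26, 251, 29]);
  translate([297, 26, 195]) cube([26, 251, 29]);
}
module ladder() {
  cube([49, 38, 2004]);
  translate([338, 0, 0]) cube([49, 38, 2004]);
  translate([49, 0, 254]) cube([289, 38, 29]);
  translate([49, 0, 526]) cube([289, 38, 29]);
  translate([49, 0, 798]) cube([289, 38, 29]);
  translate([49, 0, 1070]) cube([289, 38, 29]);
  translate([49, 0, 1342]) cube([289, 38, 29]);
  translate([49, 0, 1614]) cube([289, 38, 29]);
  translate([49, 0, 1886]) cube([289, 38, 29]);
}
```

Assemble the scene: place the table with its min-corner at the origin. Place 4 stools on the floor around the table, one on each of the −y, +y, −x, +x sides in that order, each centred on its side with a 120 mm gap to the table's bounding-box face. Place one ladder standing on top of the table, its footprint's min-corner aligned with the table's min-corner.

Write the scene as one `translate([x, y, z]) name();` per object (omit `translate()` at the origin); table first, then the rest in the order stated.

table();
translate([546, -423, 0]) stool();
translate([546, 689, 0]) stool();
translate([-443, 133, 0]) stool();
translate([1535, 133, 0]) stool();
translate([0, 0, 681]) ladder();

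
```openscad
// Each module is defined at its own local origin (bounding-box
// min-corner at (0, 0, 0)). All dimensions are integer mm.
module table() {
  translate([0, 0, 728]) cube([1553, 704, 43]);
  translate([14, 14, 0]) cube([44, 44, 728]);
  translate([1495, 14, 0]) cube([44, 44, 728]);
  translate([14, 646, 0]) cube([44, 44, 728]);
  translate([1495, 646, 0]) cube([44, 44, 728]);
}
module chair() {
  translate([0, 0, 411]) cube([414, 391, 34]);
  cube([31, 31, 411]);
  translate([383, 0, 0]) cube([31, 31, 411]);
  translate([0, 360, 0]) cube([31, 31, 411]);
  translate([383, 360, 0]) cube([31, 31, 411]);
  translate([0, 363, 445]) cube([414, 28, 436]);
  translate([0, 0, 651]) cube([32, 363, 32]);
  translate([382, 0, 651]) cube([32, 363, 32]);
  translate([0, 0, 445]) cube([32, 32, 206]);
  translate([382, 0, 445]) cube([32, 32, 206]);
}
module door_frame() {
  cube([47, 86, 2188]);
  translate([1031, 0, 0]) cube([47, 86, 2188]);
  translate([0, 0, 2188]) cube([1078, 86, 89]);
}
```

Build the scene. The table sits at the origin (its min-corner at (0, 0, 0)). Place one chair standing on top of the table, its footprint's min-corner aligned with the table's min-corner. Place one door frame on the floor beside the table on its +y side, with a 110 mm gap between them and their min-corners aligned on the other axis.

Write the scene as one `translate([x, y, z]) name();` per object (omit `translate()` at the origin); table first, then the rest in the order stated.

table();
translate([0, 0, 771]) chair();
translate([0, 814, 0]) door_frame();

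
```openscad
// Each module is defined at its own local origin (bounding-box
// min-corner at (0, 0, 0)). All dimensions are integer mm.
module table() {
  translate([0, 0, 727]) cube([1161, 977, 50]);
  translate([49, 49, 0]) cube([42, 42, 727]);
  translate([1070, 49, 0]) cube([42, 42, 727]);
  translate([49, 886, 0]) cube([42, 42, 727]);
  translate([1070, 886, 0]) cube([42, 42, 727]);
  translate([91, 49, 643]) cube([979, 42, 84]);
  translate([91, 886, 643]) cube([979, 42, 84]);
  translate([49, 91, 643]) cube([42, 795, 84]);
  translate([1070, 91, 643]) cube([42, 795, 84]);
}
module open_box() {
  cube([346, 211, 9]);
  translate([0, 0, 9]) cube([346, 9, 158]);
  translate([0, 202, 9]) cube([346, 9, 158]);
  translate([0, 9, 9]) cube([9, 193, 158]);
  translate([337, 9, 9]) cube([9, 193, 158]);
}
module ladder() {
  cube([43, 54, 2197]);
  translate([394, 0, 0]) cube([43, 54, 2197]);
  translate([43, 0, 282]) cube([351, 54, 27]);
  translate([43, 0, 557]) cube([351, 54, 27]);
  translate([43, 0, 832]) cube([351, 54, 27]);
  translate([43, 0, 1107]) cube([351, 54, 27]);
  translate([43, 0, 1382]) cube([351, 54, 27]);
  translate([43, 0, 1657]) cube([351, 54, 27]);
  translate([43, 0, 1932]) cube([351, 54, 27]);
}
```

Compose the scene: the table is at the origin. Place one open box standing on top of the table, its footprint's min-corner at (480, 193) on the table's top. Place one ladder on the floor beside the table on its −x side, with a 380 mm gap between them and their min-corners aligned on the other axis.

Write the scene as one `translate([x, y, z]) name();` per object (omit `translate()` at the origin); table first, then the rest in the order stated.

table();
translate([480, 193, 777]) open_box();
translate([-817, 0, 0]) ladder();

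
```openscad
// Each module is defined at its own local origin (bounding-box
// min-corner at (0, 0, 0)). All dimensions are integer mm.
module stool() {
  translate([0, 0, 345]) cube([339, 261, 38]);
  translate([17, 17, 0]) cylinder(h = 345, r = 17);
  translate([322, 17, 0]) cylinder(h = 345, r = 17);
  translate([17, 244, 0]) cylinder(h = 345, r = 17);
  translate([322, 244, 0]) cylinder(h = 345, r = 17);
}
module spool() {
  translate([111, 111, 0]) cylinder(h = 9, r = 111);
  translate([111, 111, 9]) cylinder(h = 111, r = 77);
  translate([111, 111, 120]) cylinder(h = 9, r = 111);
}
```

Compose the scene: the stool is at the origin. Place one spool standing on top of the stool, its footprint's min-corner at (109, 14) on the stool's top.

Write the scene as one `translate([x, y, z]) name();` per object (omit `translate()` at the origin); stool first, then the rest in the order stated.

stool();
translate([109, 14, 383]) spool();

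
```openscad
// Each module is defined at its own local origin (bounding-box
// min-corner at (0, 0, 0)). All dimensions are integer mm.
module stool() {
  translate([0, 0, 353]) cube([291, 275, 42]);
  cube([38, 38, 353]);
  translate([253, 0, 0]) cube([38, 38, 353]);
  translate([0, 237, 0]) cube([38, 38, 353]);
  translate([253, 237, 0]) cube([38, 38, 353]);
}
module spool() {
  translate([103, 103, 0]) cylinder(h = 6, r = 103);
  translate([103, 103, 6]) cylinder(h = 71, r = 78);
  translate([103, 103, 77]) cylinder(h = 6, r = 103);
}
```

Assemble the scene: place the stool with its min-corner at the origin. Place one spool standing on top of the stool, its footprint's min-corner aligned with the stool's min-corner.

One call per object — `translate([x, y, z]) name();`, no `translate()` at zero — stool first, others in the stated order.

stool();
translate([0, 0, 395]) spool();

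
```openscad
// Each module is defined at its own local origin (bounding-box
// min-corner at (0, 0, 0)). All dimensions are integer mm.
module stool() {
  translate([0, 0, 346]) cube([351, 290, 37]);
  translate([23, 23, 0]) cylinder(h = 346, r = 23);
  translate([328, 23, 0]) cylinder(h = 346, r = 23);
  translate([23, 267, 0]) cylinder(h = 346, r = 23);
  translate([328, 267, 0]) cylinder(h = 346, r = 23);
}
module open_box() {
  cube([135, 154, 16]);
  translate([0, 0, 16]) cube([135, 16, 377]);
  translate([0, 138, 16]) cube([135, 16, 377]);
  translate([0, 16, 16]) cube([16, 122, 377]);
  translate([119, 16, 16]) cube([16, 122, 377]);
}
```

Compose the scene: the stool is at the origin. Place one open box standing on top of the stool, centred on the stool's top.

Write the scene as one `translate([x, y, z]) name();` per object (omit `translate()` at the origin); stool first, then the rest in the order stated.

stool();
translate([108, 68, 383]) open_box();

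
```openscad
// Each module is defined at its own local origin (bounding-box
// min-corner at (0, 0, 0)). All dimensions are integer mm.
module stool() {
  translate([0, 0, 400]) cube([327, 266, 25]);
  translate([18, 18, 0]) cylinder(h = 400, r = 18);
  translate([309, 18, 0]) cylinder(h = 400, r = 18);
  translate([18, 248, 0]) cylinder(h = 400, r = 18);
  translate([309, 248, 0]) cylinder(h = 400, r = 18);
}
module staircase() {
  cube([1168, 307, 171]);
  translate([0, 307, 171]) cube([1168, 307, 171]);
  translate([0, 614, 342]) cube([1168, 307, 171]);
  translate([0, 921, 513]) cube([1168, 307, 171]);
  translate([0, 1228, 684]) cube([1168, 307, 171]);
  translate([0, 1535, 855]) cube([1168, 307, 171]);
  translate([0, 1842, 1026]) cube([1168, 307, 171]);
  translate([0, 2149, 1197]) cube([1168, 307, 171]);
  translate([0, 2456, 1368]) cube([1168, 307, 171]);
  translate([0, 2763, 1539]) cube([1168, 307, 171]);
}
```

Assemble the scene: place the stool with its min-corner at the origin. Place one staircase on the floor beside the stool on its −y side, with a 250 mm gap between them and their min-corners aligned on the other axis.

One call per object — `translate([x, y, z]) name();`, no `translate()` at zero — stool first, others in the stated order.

stool();
translate([0, -3320, 0]) staircase();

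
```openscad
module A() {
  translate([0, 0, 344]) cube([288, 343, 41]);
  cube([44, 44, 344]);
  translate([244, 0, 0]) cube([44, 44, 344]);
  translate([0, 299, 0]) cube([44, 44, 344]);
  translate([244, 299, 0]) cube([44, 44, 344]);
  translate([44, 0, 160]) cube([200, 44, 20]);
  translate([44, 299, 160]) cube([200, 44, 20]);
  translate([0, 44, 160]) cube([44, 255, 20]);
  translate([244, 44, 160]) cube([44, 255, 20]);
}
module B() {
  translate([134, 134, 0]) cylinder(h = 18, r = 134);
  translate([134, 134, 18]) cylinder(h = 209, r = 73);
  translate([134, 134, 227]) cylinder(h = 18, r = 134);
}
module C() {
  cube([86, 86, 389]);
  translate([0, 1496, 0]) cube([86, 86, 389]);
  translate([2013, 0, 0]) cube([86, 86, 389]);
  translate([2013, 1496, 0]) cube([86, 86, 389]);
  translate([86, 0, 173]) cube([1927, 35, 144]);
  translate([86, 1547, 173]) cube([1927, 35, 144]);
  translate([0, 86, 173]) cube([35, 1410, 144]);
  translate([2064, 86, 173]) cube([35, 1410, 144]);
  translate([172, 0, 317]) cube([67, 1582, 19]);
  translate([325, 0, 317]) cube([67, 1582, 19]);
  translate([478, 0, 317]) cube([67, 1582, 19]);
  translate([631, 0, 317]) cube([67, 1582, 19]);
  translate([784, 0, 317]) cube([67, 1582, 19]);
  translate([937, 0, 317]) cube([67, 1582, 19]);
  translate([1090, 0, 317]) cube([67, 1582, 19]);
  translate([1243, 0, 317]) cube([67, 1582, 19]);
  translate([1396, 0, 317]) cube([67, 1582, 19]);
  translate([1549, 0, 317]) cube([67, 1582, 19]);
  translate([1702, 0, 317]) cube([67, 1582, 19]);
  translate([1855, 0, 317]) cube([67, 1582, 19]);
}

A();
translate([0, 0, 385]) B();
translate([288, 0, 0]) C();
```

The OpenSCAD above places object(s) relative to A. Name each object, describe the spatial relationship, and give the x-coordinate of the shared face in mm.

A is a stool. B is a spool. C is a bed frame. The spool is on top of the stool. The bed frame is against the stool's +x side, with their −y faces flush. The x-coordinate of the shared face is 288 mm.

The stool's +x face and the bed frame's −x face are both at x = 288 mm.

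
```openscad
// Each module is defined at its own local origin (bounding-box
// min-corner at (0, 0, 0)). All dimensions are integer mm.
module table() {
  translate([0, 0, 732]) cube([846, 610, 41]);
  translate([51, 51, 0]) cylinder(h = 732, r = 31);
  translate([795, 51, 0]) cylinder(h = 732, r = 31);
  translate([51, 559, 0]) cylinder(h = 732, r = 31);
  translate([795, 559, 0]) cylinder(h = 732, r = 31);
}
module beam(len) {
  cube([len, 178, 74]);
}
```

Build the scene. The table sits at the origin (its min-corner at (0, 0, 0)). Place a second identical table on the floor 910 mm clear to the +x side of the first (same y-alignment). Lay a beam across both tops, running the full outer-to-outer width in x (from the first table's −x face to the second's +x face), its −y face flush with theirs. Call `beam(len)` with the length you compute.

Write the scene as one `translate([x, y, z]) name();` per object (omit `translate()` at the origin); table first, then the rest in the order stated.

table();
translate([1756, 0, 0]) table();
translate([0, 0, 773]) beam(2602);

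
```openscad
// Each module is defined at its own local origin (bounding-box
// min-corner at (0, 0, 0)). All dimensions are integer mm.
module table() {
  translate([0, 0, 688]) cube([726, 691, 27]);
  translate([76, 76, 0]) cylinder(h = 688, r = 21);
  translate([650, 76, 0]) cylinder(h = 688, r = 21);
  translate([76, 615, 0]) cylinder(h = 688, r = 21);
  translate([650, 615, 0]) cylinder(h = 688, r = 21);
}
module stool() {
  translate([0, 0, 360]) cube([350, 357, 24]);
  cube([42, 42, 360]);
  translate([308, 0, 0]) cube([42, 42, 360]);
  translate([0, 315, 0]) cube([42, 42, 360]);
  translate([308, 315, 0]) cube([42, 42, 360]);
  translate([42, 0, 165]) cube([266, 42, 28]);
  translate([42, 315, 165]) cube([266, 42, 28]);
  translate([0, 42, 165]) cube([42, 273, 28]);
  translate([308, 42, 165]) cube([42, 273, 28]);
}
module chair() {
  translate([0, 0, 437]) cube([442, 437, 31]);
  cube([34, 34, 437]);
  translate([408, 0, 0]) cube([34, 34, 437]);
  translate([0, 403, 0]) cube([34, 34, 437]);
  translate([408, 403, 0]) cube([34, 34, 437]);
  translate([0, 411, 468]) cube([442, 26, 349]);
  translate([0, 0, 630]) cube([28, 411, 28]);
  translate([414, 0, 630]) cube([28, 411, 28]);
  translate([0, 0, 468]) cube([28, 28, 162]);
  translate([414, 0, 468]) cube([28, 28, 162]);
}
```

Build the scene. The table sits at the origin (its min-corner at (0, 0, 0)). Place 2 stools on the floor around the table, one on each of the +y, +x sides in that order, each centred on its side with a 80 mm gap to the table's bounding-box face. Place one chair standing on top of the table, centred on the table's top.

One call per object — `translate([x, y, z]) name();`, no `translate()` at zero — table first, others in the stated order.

table();
translate([188, 771, 0]) stool();
translate([806, 167, 0]) stool();
translate([142, 127, 715]) chair();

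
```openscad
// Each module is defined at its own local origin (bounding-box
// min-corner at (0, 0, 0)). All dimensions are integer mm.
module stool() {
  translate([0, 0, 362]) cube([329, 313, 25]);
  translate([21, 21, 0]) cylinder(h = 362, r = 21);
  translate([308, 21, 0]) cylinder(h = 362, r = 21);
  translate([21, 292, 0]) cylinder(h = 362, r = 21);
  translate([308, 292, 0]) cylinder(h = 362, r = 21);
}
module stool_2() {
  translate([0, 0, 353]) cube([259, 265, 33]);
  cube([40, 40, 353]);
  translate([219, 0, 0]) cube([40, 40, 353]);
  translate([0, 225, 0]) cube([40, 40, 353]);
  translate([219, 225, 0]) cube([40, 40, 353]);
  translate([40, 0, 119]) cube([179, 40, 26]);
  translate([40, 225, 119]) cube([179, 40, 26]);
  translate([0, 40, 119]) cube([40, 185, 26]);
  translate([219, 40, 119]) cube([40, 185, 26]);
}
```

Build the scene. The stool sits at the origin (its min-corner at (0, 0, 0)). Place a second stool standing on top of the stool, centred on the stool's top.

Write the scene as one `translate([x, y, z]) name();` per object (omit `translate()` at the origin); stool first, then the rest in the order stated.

stool();
translate([35, 24, 387]) stool_2();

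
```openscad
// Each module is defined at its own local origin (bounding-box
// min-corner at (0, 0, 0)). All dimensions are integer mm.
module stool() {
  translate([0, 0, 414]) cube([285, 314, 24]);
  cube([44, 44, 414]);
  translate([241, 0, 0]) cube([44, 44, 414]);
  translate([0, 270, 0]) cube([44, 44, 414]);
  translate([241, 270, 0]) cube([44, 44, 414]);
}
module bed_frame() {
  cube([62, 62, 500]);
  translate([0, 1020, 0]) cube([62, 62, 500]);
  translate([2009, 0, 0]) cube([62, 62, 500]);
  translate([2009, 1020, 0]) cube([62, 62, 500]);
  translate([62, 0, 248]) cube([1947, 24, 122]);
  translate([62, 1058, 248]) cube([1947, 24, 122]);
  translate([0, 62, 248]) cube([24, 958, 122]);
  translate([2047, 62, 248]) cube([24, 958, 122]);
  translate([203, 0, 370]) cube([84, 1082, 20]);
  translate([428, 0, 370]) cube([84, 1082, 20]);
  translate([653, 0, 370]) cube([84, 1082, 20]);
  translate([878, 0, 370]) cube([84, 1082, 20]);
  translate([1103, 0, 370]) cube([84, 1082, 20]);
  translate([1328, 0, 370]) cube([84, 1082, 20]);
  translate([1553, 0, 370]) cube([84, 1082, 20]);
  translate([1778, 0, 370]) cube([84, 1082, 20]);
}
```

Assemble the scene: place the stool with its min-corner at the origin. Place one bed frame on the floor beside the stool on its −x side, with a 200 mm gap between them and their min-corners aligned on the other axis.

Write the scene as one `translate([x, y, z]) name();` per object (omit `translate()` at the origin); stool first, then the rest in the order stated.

stool();
translate([-2271, 0, 0]) bed_frame();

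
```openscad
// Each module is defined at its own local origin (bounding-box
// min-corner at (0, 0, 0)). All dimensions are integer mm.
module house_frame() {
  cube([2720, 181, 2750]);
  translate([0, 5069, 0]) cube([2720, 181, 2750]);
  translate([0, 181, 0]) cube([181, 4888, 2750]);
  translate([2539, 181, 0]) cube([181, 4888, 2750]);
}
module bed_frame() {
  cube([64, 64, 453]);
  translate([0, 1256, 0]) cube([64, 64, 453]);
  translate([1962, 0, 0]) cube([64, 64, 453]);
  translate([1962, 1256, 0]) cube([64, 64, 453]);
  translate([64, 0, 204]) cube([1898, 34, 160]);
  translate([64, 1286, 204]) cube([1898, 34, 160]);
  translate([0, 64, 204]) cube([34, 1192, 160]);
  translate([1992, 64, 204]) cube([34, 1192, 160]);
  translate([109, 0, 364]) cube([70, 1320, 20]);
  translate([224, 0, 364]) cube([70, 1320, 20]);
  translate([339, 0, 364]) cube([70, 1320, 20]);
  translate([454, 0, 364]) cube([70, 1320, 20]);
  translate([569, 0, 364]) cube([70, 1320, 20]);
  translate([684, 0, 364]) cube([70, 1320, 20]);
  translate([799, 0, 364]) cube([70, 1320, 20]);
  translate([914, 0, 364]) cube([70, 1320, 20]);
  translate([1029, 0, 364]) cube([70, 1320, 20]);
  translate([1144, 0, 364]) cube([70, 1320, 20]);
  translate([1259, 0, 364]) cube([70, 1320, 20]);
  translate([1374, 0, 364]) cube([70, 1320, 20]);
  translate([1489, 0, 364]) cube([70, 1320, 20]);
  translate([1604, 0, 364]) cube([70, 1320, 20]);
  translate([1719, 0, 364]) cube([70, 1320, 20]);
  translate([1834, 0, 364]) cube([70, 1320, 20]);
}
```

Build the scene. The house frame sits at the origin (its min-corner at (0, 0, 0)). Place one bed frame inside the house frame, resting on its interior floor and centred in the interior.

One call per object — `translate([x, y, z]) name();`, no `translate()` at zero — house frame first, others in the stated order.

house_frame();
translate([347, 1965, 0]) bed_frame();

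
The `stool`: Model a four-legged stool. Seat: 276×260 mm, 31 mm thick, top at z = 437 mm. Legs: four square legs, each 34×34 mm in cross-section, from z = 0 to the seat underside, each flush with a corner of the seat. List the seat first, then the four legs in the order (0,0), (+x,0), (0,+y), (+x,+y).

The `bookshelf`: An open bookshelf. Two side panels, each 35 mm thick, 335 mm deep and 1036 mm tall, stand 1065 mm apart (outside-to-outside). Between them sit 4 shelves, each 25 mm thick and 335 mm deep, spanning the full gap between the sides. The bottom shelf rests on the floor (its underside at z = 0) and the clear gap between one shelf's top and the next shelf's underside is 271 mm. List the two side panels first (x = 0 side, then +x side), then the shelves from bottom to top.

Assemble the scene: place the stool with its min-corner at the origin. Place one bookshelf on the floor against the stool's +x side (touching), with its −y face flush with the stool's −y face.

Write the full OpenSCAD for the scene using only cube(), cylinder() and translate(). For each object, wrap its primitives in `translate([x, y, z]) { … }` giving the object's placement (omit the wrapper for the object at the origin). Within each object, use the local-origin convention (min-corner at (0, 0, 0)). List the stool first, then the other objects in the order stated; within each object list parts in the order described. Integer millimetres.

translate([0, 0, 406]) cube([276, 260, 31]);
cube([34, 34, 406]);
translate([242, 0, 0]) cube([34, 34, 406]);
translate([0, 226, 0]) cube([34, 34, 406]);
translate([242, 226, 0]) cube([34, 34, 406]);
translate([276, 0, 0]) {
  cube([35, 335, 1036]);
  translate([1030, 0, 0]) cube([35, 335, 1036]);
  translate([35, 0, 0]) cube([995, 335, 25]);
  translate([35, 0, 296]) cube([995, 335, 25]);
  translate([35, 0, 592]) cube([995, 335, 25]);
  translate([35, 0, 888]) cube([995, 335, 25]);
}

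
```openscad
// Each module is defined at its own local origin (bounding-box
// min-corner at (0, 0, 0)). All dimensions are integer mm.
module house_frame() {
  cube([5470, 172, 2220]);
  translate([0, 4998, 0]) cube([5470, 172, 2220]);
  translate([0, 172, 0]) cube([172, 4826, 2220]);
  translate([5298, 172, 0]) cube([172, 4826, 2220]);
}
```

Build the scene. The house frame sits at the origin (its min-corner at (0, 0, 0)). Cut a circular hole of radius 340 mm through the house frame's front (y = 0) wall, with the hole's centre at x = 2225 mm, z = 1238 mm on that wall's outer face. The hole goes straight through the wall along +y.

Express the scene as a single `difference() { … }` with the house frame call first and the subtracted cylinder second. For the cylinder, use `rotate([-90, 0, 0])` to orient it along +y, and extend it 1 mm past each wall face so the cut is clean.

difference() {
  house_frame();
  translate([2225, -1, 1238]) rotate([-90, 0, 0]) cylinder(h = 174, r = 340);
}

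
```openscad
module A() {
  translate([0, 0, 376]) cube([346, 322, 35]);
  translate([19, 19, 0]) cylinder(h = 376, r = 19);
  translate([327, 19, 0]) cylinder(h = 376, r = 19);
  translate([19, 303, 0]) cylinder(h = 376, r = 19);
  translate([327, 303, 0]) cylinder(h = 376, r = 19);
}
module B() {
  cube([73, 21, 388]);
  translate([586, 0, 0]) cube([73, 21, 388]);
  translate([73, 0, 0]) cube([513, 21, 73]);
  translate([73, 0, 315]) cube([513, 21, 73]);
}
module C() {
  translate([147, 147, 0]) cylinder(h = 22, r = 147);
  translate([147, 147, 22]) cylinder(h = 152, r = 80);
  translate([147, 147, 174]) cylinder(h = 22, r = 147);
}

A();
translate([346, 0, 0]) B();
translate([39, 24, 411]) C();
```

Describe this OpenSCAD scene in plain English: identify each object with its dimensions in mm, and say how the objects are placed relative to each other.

A is a simple wooden stool: a rectangular seat 346 mm (x) by 322 mm (y), 35 mm thick, top face at z = 411 mm, on four round legs, each 38 mm in diameter. The legs rest on z = 0, each leg's axis is inset half a diameter from the nearest pair of seat edges (so the leg's bounding box is flush with the corner).

B is a rectangular picture frame lying in the x–z plane (depth along y). The opening is 513 mm wide (x) by 242 mm tall (z), surrounded by a border 73 mm wide on all four sides. The frame is 21 mm deep and is made of two full-height vertical stiles with two horizontal rails fitted between them.

C is a spool: two coaxial disc flanges of radius 147 mm and thickness 22 mm, joined by a core cylinder of radius 80 mm and height 152 mm. The lower flange rests on z = 0 and the three cylinders share a vertical axis.

The picture frame is against the stool's +x side, with their −y faces flush. The spool is on top of the stool.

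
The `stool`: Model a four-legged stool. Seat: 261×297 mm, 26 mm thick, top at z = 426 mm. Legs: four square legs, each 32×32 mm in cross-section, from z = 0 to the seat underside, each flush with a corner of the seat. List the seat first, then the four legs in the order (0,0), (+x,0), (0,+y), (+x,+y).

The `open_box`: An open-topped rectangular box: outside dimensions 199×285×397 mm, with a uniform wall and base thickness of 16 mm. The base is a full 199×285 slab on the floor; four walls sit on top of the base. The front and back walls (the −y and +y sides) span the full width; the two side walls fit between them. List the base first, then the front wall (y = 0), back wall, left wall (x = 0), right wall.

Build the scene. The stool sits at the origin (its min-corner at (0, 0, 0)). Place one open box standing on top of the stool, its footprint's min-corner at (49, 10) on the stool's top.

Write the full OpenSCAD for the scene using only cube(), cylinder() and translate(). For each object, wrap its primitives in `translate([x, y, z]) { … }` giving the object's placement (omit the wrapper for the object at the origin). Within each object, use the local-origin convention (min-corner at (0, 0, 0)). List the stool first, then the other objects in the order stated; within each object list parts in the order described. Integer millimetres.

translate([0, 0, 400]) cube([261, 297, 26]);
cube([32, 32, 400]);
translate([229, 0, 0]) cube([32, 32, 400]);
translate([0, 265, 0]) cube([32, 32, 400]);
translate([229, 265, 0]) cube([32, 32, 400]);
translate([49, 10, 426]) {
  cube([199, 285, 16]);
  translate([0, 0, 16]) cube([199, 16, 381]);
  translate([0, 269, 16]) cube([199, 16, 381]);
  translate([0, 16, 16]) cube([16, 253, 381]);
  translate([183, 16, 16]) cube([16, 253, 381]);
}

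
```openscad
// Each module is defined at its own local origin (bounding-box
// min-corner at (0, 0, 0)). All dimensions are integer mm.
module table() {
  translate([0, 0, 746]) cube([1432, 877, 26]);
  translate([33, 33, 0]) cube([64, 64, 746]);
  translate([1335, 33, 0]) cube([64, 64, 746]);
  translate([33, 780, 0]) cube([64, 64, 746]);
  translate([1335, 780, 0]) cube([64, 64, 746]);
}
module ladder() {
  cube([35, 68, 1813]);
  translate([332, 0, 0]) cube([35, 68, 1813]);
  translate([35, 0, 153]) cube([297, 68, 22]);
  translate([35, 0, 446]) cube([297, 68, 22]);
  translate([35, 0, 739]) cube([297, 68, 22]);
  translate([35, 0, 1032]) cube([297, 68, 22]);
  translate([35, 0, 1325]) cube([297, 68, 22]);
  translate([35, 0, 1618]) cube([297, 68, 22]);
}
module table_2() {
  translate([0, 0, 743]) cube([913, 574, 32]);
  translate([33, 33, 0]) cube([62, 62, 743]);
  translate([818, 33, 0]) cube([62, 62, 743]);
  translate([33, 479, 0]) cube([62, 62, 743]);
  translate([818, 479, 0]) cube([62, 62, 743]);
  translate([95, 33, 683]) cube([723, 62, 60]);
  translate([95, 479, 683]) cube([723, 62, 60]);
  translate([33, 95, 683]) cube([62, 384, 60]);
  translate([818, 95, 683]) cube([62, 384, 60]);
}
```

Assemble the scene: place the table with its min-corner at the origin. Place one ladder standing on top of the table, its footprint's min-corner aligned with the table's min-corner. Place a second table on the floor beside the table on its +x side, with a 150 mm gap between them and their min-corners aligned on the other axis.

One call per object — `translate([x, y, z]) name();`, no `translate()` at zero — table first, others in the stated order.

table();
translate([0, 0, 772]) ladder();
translate([1582, 0, 0]) table_2();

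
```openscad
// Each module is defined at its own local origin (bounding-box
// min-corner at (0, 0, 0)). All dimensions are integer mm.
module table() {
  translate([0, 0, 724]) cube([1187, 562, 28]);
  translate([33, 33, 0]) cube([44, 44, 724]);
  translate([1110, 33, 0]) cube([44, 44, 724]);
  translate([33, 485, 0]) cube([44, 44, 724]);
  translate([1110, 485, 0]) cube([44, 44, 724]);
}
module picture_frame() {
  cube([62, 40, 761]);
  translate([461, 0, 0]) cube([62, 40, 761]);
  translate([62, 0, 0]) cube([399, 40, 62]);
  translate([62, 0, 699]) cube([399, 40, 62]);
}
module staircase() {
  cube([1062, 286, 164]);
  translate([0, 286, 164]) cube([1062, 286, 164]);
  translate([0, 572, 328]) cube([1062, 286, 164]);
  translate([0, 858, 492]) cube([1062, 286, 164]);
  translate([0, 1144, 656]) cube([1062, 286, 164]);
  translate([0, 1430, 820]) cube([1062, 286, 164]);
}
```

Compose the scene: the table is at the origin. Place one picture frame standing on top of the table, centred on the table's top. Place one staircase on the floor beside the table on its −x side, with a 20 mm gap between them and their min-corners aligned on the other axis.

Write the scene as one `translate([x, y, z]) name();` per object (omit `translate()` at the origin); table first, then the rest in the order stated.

table();
translate([332, 261, 752]) picture_frame();
translate([-1082, 0, 0]) staircase();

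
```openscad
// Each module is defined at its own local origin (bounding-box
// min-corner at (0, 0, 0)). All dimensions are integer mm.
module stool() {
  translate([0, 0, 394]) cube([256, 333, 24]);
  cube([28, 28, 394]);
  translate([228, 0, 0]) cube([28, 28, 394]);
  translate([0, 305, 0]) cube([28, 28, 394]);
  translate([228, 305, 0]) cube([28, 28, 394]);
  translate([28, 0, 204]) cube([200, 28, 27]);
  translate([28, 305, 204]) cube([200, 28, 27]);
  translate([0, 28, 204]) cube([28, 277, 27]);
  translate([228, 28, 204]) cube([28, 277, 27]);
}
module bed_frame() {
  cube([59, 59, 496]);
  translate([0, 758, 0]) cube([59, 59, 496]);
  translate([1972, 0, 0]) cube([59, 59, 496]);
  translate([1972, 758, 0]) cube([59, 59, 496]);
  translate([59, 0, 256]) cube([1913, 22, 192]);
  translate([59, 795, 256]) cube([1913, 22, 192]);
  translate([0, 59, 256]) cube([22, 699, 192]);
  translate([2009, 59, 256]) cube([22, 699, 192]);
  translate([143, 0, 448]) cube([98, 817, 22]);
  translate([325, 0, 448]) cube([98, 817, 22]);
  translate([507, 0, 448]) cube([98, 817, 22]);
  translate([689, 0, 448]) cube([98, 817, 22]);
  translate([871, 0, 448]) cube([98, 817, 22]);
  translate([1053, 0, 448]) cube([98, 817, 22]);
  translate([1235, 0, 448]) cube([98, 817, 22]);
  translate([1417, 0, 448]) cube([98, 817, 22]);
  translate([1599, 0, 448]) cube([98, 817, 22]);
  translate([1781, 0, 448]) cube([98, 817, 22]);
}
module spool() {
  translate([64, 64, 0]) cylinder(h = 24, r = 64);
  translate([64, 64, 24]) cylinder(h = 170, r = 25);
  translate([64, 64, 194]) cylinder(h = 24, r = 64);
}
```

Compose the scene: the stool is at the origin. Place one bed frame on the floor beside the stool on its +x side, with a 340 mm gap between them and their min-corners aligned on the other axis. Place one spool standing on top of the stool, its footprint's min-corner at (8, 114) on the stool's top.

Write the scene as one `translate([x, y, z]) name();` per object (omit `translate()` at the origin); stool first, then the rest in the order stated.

stool();
translate([596, 0, 0]) bed_frame();
translate([8, 114, 418]) spool();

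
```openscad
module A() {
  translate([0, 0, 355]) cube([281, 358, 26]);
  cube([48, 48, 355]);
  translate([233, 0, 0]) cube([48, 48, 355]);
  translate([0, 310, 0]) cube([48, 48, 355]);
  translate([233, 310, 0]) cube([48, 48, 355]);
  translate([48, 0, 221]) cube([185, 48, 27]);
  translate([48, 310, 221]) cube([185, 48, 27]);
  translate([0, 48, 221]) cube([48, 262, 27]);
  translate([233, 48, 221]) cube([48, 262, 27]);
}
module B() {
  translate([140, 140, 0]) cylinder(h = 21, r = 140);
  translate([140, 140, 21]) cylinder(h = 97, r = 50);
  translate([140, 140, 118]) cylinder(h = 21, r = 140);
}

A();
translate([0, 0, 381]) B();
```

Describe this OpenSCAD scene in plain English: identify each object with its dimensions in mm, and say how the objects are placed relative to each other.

A is a four-legged stool. The seat is a 281×358×26 mm slab whose top surface is at z = 381 mm; four square legs, each 48×48 mm in cross-section, run from the floor (z = 0) to the underside of the seat, each flush with a corner of the seat. Four stretchers, 48 mm wide and 27 mm tall, connect adjacent legs with their undersides at z = 221 mm, each running between the inner faces of the legs it joins and aligned with the legs' outer faces on the other axis.

B is a spool: two coaxial disc flanges of radius 140 mm and thickness 21 mm, joined by a core cylinder of radius 50 mm and height 97 mm. The lower flange rests on z = 0 and the three cylinders share a vertical axis.

The spool is on top of the stool.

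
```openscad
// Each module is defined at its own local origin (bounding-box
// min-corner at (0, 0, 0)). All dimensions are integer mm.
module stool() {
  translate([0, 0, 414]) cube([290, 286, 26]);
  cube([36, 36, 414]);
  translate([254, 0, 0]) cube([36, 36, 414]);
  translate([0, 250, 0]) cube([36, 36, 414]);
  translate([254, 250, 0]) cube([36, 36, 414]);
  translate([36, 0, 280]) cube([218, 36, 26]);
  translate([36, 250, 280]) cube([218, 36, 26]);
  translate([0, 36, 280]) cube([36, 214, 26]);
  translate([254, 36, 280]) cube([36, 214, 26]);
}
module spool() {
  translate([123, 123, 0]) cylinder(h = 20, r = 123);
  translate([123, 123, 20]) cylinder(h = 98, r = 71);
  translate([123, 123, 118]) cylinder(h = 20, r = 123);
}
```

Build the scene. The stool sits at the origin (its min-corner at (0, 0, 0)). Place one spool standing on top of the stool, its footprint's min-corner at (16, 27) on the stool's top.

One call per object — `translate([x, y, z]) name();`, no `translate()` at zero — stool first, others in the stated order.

stool();
translate([16, 27, 440]) spool();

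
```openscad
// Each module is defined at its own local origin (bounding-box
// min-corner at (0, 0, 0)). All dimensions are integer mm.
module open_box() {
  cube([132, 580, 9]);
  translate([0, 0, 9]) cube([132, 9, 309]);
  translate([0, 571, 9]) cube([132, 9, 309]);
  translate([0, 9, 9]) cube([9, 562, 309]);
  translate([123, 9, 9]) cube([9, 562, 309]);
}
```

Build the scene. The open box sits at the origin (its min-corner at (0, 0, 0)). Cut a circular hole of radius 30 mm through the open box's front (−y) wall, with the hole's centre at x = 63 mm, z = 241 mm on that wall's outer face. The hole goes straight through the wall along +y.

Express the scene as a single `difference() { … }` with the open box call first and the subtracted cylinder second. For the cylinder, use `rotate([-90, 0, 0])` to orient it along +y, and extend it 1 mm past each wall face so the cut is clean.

difference() {
  open_box();
  translate([63, -1, 241]) rotate([-90, 0, 0]) cylinder(h = 11, r = 30);
}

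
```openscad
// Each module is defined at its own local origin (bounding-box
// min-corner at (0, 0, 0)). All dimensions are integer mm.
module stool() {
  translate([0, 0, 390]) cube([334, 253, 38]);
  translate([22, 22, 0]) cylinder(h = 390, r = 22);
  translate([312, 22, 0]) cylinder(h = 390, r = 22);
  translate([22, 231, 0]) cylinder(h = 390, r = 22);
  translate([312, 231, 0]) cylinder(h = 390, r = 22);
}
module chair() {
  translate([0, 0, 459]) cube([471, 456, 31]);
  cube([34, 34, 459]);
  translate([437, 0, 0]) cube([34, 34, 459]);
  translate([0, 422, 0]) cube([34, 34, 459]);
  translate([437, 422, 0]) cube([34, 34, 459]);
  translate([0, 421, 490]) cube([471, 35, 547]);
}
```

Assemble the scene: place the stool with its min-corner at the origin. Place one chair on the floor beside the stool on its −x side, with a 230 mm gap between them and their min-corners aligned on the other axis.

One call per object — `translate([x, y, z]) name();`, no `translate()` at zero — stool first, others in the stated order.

stool();
translate([-701, 0, 0]) chair();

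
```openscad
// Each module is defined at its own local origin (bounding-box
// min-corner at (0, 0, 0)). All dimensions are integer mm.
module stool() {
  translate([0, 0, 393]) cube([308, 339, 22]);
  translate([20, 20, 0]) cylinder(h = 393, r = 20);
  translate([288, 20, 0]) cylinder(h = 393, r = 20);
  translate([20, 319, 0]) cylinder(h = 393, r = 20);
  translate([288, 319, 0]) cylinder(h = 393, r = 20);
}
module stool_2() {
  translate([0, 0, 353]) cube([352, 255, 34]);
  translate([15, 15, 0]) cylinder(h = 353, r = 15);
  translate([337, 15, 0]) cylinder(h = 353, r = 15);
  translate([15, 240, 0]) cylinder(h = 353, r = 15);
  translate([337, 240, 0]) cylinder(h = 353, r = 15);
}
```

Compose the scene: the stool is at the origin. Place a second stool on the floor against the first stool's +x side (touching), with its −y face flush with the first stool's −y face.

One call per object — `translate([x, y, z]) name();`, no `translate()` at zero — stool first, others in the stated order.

stool();
translate([308, 0, 0]) stool_2();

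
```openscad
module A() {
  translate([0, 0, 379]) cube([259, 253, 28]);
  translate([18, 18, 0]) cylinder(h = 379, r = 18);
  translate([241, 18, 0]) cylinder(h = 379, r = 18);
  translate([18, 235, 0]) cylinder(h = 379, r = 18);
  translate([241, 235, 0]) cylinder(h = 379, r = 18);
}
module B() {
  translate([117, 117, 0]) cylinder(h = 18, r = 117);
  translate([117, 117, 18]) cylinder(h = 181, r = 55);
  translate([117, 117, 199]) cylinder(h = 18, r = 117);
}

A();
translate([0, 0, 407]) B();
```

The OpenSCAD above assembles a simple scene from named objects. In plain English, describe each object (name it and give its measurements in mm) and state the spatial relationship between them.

A is a four-legged stool. The seat is a 259×253×28 mm slab whose top surface is at z = 407 mm; four round legs, each 36 mm in diameter, run from the floor (z = 0) to the underside of the seat, each leg's axis is inset half a diameter from the nearest pair of seat edges (so the leg's bounding box is flush with the corner).

B is a spool: two coaxial disc flanges of radius 117 mm and thickness 18 mm, joined by a core cylinder of radius 55 mm and height 181 mm. The lower flange rests on z = 0 and the three cylinders share a vertical axis.

The spool is on top of the stool.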